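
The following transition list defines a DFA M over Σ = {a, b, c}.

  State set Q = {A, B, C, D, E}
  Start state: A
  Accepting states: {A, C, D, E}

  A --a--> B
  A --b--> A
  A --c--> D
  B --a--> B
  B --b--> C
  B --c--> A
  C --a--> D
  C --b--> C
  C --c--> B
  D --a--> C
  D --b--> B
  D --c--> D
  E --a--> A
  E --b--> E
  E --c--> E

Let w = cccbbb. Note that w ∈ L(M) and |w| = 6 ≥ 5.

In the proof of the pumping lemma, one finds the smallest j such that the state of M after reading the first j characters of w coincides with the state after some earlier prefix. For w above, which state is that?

State sequence: A -c-> D -c-> D -c-> D -b-> B -b-> C -b-> C
First repeat at step 2: D was already visited.

The earliest repeat is at step j = 2: M is in D, which it already visited at step i = 1.
Pumping length from the standard proof: p = 5 (the number of states). The repeated state found above gives |xy| = j ≤ 5 and |y| = j − i ≥ 1.

D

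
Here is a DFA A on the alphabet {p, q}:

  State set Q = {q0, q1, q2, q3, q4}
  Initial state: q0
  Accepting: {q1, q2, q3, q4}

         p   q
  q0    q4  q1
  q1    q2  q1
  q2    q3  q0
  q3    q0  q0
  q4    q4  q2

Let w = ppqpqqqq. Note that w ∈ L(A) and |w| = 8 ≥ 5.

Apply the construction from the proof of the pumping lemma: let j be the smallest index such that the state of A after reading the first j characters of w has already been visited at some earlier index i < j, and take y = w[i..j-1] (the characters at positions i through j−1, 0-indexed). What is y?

p

Run of A on w = p p q p q q q q:
  step 0: q0  (start)
  step 1: q4  (read p: q0→q4)
  step 2: q4  (read p: q4→q4)   ← first repeat (q4 seen earlier)
  step 3: q2  (read q: q4→q2)
  step 4: q3  (read p: q2→q3)
  step 5: q0  (read q: q3→q0)
  step 6: q1  (read q: q0→q1)
  step 7: q1  (read q: q1→q1)
  step 8: q1  (read q: q1→q1)

So i = 1, j = 2, giving x = w[0:1] = p, y = w[1:2] = p, z = w[2:8] = qpqqqq.
Check: |xy| = 2 ≤ 5 and |y| = 1 ≥ 1. Reading y takes A from q4 back to q4, so every xyⁱz is accepted.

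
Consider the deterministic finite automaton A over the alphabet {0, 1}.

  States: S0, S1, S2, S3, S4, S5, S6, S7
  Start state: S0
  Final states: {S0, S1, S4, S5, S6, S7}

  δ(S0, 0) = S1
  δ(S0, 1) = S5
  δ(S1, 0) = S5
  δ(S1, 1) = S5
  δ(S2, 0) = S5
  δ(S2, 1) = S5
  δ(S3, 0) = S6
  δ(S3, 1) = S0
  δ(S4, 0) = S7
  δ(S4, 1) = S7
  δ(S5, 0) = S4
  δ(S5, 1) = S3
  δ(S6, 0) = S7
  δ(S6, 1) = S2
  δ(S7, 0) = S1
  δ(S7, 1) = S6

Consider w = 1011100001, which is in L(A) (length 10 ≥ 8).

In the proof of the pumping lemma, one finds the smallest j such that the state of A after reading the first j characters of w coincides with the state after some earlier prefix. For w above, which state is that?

State sequence: S0 -1-> S5 -0-> S4 -1-> S7 -1-> S6 -1-> S2 -0-> S5 -0-> S4 -0-> S7 -0-> S1 -1-> S5
First repeat at step 6: S5 was already visited.

The earliest repeat is at step j = 6: A is in S5, which it already visited at step i = 1.
Pumping length from the standard proof: p = 8 (the number of states). The repeated state found above gives |xy| = j ≤ 8 and |y| = j − i ≥ 1.

S5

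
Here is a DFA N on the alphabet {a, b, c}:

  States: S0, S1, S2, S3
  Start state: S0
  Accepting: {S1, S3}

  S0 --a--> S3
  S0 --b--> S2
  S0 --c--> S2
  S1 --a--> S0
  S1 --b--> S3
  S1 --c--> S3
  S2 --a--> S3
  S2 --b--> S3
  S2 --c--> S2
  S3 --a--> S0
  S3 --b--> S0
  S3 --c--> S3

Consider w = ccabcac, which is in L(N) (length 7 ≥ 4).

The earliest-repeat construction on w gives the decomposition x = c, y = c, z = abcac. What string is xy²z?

xy^2z = c·c·c·abcac = cccabcac.
Reading y = c takes N from S2 back to S2, so after x·y·y the machine is still in S2, and z then leads to the accepting state S3. Hence cccabcac ∈ L(N).

cccabcac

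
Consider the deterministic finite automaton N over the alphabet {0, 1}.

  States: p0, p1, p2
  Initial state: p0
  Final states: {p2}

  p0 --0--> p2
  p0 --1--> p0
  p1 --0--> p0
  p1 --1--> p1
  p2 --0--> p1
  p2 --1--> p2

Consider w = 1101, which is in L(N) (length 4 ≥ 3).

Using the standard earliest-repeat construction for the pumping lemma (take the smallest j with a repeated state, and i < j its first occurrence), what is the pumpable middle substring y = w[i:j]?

State sequence: p0 -1-> p0 -1-> p0 -0-> p2 -1-> p2
First repeat at step 1: p0 was already visited.

So i = 0, j = 1, giving x = w[0:0] = ε, y = w[0:1] = 1, z = w[1:4] = 101.
Check: |xy| = 1 ≤ 3 and |y| = 1 ≥ 1. Reading y takes N from p0 back to p0, so every xyⁱz is accepted.

1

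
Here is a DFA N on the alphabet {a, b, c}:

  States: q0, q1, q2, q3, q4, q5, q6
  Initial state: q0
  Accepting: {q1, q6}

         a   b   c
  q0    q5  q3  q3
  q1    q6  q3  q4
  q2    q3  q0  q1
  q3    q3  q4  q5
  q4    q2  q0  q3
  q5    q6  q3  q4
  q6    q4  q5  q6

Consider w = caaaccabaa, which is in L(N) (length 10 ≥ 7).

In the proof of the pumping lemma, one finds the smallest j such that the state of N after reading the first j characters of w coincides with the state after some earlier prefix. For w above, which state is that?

q3

Run of N on w = c a a a c c a b a a:
  step 0: q0  (start)
  step 1: q3  (read c: q0→q3)
  step 2: q3  (read a: q3→q3)   ← first repeat (q3 seen earlier)
  step 3: q3  (read a: q3→q3)
  step 4: q3  (read a: q3→q3)
  step 5: q5  (read c: q3→q5)
  step 6: q4  (read c: q5→q4)
  step 7: q2  (read a: q4→q2)
  step 8: q0  (read b: q2→q0)
  step 9: q5  (read a: q0→q5)
  step 10: q6  (read a: q5→q6)

The earliest repeat is at step j = 2: N is in q3, which it already visited at step i = 1.
With |Q| = 7, pigeonhole forces a state repeat no later than step 7; the substring read between the first and second visits to that state can be pumped.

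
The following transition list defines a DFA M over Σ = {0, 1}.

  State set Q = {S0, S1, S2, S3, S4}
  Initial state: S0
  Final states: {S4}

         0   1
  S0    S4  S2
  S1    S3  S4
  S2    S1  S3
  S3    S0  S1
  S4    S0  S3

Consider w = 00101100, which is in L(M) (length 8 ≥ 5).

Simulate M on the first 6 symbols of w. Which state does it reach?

State sequence: S0 -0-> S4 -0-> S0 -1-> S2 -0-> S1 -1-> S4 -1-> S3

After reading 6 characters, M is in state S3.

S3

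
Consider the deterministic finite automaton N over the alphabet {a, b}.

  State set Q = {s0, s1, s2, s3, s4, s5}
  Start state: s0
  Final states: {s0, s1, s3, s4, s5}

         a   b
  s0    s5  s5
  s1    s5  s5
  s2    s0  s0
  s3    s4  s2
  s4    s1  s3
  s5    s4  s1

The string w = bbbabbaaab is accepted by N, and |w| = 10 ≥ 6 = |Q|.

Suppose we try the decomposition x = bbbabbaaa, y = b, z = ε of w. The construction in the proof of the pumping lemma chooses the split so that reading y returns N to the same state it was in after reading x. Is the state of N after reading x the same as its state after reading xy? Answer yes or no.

State sequence: s0 -b-> s5 -b-> s1 -b-> s5 -a-> s4 -b-> s3 -b-> s2 -a-> s0 -a-> s5 -a-> s4 -b-> s3

After x (step 9): s4. After xy (step 10): s3.
They differ (s4 ≠ s3), so y is not a cycle from the state after x; this split is not the one the pumping-lemma construction produces, and pumping y need not keep the string in L(N).

no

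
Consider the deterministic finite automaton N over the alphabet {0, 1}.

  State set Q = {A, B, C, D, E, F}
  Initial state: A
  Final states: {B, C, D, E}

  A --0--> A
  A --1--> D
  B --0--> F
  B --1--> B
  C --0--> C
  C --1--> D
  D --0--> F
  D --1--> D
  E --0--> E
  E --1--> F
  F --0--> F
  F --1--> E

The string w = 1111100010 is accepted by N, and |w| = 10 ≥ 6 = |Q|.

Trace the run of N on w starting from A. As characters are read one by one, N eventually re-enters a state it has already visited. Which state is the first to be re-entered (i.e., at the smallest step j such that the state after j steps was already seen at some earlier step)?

State sequence: A -1-> D -1-> D -1-> D -1-> D -1-> D -0-> F -0-> F -0-> F -1-> E -0-> E
First repeat at step 2: D was already visited.

The earliest repeat is at step j = 2: N is in D, which it already visited at step i = 1.
Since N has 6 states, any run of length ≥ 6 visits 6+1 states, so by pigeonhole some state repeats within the first 6 steps — that repeat gives the pumpable loop.

D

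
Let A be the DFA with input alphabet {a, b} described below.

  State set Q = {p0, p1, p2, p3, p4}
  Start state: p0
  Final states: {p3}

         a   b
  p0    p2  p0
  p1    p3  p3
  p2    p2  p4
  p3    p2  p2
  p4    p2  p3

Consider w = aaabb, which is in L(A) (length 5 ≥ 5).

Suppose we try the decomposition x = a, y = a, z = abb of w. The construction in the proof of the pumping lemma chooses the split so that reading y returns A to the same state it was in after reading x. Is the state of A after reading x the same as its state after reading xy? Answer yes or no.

State sequence: p0 -a-> p2 -a-> p2

After x (step 1): p2. After xy (step 2): p2.
They match, so y = a drives A around a cycle from p2 back to itself; pumping y any number of times keeps A in p2 before reading z, and xyⁱz ∈ L(A) for every i ≥ 0.

yes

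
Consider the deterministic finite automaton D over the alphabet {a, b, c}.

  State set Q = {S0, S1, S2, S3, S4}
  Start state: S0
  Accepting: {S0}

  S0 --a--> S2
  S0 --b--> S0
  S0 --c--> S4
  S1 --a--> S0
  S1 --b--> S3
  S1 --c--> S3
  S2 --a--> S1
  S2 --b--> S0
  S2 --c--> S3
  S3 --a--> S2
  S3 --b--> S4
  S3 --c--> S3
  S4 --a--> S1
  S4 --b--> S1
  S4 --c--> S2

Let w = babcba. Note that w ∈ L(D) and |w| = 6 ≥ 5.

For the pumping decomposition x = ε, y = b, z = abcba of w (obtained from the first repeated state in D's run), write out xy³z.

bbbabcba

xy^3z = ε·b·b·b·abcba = bbbabcba.
Reading y = b takes D from S0 back to S0, so after x·y·y·y the machine is still in S0, and z then leads to the accepting state S0. Hence bbbabcba ∈ L(D).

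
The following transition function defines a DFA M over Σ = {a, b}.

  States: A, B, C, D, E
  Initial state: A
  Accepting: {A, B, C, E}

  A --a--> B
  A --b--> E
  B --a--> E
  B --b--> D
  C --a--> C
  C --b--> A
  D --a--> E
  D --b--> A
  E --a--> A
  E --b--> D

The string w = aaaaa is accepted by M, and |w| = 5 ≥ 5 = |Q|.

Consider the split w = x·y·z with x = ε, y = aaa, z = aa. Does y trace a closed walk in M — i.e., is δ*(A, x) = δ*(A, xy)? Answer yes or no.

yes

State sequence: A -a-> B -a-> E -a-> A

After x (step 0): A. After xy (step 3): A.
They match, so y = aaa drives M around a cycle from A back to itself; pumping y any number of times keeps M in A before reading z, and xyⁱz ∈ L(M) for every i ≥ 0.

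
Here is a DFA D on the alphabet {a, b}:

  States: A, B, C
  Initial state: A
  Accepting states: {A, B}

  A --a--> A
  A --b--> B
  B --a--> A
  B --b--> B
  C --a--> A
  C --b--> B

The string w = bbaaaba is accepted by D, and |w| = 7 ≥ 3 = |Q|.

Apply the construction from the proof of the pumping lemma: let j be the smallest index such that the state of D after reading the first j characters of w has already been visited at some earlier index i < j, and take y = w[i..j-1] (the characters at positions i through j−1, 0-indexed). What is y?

State sequence: A -b-> B -b-> B -a-> A -a-> A -a-> A -b-> B -a-> A
First repeat at step 2: B was already visited.

So i = 1, j = 2, giving x = w[0:1] = b, y = w[1:2] = b, z = w[2:7] = aaaba.
Check: |xy| = 2 ≤ 3 and |y| = 1 ≥ 1. Reading y takes D from B back to B, so every xyⁱz is accepted.

b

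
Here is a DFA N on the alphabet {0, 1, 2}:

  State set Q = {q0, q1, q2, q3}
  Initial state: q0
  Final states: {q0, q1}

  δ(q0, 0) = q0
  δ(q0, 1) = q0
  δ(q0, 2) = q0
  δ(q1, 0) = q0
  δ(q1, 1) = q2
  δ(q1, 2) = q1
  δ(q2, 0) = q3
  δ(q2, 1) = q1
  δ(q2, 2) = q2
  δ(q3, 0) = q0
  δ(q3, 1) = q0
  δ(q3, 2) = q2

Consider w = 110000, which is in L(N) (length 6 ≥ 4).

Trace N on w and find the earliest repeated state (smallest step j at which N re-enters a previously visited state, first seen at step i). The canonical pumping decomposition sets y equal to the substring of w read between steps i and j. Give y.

1

State sequence: q0 -1-> q0 -1-> q0 -0-> q0 -0-> q0 -0-> q0 -0-> q0
First repeat at step 1: q0 was already visited.

So i = 0, j = 1, giving x = w[0:0] = ε, y = w[0:1] = 1, z = w[1:6] = 10000.
Check: |xy| = 1 ≤ 4 and |y| = 1 ≥ 1. Reading y takes N from q0 back to q0, so every xyⁱz is accepted.
The DFA has 4 states, so the proof of the pumping lemma guarantees a repeated state among the first 4+1 visited; the segment between the two visits is the pumpable y.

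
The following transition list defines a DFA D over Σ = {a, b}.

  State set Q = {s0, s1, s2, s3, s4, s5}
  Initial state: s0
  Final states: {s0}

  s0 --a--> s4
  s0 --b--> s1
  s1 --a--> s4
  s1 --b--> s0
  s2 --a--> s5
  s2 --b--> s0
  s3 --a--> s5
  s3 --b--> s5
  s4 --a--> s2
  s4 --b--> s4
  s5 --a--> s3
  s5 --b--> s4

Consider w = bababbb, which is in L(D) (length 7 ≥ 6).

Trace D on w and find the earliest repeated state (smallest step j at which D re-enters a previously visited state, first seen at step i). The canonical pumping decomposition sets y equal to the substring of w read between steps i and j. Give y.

b

Run of D on w = b a b a b b b:
  step 0: s0  (start)
  step 1: s1  (read b: s0→s1)
  step 2: s4  (read a: s1→s4)
  step 3: s4  (read b: s4→s4)   ← first repeat (s4 seen earlier)
  step 4: s2  (read a: s4→s2)
  step 5: s0  (read b: s2→s0)
  step 6: s1  (read b: s0→s1)
  step 7: s0  (read b: s1→s0)

So i = 2, j = 3, giving x = w[0:2] = ba, y = w[2:3] = b, z = w[3:7] = abbb.
Check: |xy| = 3 ≤ 6 and |y| = 1 ≥ 1. Reading y takes D from s4 back to s4, so every xyⁱz is accepted.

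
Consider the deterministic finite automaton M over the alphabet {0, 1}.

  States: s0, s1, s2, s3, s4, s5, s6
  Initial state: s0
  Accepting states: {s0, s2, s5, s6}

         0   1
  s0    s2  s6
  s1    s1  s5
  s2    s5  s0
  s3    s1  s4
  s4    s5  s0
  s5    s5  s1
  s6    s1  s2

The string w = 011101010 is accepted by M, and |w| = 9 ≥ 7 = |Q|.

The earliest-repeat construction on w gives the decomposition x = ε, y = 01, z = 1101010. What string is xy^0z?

1101010

xy⁰z = xz = ε·1101010 = 1101010.
Reading y = 01 takes M from s0 back to s0, so after x the machine is still in s0, and z then leads to the accepting state s5. Hence 1101010 ∈ L(M).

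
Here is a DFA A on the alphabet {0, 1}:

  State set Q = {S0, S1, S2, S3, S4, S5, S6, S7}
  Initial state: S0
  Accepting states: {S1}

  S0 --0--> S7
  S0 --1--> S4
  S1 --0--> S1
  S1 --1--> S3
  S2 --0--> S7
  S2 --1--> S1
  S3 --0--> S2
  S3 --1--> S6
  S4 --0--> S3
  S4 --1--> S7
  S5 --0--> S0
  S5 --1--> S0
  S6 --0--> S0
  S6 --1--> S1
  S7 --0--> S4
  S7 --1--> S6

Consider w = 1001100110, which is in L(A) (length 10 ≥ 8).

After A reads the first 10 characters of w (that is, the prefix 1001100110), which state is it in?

State sequence: S0 -1-> S4 -0-> S3 -0-> S2 -1-> S1 -1-> S3 -0-> S2 -0-> S7 -1-> S6 -1-> S1 -0-> S1

After reading 10 characters, A is in state S1.

S1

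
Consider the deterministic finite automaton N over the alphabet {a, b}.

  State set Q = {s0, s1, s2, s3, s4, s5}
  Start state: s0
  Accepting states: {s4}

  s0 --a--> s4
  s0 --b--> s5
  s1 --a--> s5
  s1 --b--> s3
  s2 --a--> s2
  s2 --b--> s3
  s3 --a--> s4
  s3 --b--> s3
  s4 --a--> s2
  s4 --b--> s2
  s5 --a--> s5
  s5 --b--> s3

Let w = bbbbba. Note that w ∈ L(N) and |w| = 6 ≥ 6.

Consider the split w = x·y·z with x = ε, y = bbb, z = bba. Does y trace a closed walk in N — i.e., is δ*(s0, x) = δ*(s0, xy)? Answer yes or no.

no

State sequence: s0 -b-> s5 -b-> s3 -b-> s3

After x (step 0): s0. After xy (step 3): s3.
They differ (s0 ≠ s3), so y is not a cycle from the state after x; this split is not the one the pumping-lemma construction produces, and pumping y need not keep the string in L(N).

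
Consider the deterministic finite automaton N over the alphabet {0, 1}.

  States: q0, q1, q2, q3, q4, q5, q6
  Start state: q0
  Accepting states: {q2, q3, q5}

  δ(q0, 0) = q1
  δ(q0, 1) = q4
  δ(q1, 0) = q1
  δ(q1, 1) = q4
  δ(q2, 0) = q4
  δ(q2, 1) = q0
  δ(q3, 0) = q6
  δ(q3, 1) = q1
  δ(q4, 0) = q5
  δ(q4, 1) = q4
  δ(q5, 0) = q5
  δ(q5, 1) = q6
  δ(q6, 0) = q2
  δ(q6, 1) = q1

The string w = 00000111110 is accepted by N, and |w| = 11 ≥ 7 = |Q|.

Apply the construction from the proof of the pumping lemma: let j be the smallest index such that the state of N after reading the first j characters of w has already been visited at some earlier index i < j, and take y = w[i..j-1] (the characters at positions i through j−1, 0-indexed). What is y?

0

State sequence: q0 -0-> q1 -0-> q1 -0-> q1 -0-> q1 -0-> q1 -1-> q4 -1-> q4 -1-> q4 -1-> q4 -1-> q4 -0-> q5
First repeat at step 2: q1 was already visited.

So i = 1, j = 2, giving x = w[0:1] = 0, y = w[1:2] = 0, z = w[2:11] = 000111110.
Check: |xy| = 2 ≤ 7 and |y| = 1 ≥ 1. Reading y takes N from q1 back to q1, so every xyⁱz is accepted.
The DFA has 7 states, so the proof of the pumping lemma guarantees a repeated state among the first 7+1 visited; the segment between the two visits is the pumpable y.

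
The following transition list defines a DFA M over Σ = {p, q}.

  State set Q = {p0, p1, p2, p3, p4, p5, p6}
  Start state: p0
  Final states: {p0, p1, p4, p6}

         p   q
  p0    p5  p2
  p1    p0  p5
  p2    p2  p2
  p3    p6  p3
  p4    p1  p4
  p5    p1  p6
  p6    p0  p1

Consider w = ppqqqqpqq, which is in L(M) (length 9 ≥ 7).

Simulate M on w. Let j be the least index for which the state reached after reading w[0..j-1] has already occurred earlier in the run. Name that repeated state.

p5

State sequence: p0 -p-> p5 -p-> p1 -q-> p5 -q-> p6 -q-> p1 -q-> p5 -p-> p1 -q-> p5 -q-> p6
First repeat at step 3: p5 was already visited.

The earliest repeat is at step j = 3: M is in p5, which it already visited at step i = 1.
Pumping length from the standard proof: p = 7 (the number of states). The repeated state found above gives |xy| = j ≤ 7 and |y| = j − i ≥ 1.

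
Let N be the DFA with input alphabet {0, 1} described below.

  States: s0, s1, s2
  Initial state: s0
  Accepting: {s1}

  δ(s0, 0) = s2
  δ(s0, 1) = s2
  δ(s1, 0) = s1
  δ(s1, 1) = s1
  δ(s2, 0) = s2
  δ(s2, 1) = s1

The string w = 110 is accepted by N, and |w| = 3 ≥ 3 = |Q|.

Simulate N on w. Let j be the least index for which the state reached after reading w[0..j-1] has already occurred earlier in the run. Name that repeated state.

State sequence: s0 -1-> s2 -1-> s1 -0-> s1
First repeat at step 3: s1 was already visited.

The earliest repeat is at step j = 3: N is in s1, which it already visited at step i = 2.
With |Q| = 3, pigeonhole forces a state repeat no later than step 3; the substring read between the first and second visits to that state can be pumped.

s1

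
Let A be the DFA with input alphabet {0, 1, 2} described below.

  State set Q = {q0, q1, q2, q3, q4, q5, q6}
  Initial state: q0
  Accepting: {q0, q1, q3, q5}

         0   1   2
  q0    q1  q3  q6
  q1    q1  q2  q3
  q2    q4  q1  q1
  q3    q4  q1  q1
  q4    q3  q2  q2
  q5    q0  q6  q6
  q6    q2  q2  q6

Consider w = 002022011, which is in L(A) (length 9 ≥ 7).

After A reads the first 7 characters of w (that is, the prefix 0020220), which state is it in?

q1

Run of A on the first 7 characters of w = 0 0 2 0 2 2 0:
  step 0: q0  (start)
  step 1: q1  (read 0: q0→q1)
  step 2: q1  (read 0: q1→q1)
  step 3: q3  (read 2: q1→q3)
  step 4: q4  (read 0: q3→q4)
  step 5: q2  (read 2: q4→q2)
  step 6: q1  (read 2: q2→q1)
  step 7: q1  (read 0: q1→q1)

After reading 7 characters, A is in state q1.
(This kind of state-tracing is the core of the pumping-lemma construction: with 7 states, pigeonhole forces a repeat within the first 7 steps.)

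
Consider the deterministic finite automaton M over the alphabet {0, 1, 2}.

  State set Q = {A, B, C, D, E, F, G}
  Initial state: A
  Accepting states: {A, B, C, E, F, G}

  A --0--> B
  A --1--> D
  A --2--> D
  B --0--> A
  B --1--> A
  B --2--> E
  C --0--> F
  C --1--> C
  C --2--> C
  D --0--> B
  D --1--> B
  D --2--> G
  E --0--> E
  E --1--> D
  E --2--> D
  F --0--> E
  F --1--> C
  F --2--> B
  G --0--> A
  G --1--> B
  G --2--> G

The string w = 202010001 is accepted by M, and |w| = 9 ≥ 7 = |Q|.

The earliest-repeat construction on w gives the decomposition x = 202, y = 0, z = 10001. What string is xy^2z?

2020010001

xy^2z = 202·0·0·10001 = 2020010001.
Reading y = 0 takes M from E back to E, so after x·y·y the machine is still in E, and z then leads to the accepting state A. Hence 2020010001 ∈ L(M).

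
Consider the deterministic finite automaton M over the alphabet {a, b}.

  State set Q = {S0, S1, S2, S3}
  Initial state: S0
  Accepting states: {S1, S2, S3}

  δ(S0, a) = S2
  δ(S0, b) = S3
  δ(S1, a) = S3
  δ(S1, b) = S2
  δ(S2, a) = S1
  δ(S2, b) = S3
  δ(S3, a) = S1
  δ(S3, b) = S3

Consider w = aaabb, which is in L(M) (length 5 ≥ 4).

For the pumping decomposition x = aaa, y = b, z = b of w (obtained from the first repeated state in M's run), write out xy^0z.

aaab

xy⁰z = xz = aaa·b = aaab.
Reading y = b takes M from S3 back to S3, so after x the machine is still in S3, and z then leads to the accepting state S3. Hence aaab ∈ L(M).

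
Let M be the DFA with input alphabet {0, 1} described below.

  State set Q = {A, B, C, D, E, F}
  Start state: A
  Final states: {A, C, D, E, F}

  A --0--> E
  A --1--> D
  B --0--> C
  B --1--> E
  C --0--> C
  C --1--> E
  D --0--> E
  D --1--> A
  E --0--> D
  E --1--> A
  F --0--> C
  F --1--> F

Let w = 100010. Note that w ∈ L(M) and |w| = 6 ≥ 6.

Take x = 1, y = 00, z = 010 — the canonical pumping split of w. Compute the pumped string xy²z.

xy^2z = 1·00·00·010 = 10000010.
Reading y = 00 takes M from D back to D, so after x·y·y the machine is still in D, and z then leads to the accepting state E. Hence 10000010 ∈ L(M).

10000010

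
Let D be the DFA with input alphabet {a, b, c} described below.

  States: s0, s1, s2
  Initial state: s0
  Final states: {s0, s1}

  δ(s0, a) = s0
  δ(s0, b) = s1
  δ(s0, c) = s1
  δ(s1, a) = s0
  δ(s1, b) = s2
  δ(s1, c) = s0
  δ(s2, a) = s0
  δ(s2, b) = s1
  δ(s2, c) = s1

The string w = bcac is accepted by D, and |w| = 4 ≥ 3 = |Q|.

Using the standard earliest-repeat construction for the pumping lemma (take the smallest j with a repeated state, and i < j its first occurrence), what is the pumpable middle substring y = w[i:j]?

bc

State sequence: s0 -b-> s1 -c-> s0 -a-> s0 -c-> s1
First repeat at step 2: s0 was already visited.

So i = 0, j = 2, giving x = w[0:0] = ε, y = w[0:2] = bc, z = w[2:4] = ac.
Check: |xy| = 2 ≤ 3 and |y| = 2 ≥ 1. Reading y takes D from s0 back to s0, so every xyⁱz is accepted.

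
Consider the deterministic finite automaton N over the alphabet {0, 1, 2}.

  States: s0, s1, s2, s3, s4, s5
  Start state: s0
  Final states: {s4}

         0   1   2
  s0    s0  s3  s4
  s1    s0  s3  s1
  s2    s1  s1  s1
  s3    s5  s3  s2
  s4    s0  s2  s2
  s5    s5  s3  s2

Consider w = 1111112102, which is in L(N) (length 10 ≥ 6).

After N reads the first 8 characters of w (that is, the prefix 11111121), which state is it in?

s1

Run of N on the first 8 characters of w = 1 1 1 1 1 1 2 1:
  step 0: s0  (start)
  step 1: s3  (read 1: s0→s3)
  step 2: s3  (read 1: s3→s3)
  step 3: s3  (read 1: s3→s3)
  step 4: s3  (read 1: s3→s3)
  step 5: s3  (read 1: s3→s3)
  step 6: s3  (read 1: s3→s3)
  step 7: s2  (read 2: s3→s2)
  step 8: s1  (read 1: s2→s1)

After reading 8 characters, N is in state s1.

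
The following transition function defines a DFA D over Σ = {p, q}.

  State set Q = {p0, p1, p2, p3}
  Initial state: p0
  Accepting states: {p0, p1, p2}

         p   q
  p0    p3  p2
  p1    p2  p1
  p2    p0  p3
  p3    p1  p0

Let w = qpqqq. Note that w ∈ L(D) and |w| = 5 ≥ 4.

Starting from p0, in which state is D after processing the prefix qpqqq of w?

Run of D on the first 5 characters of w = q p q q q:
  step 0: p0  (start)
  step 1: p2  (read q: p0→p2)
  step 2: p0  (read p: p2→p0)
  step 3: p2  (read q: p0→p2)
  step 4: p3  (read q: p2→p3)
  step 5: p0  (read q: p3→p0)

After reading 5 characters, D is in state p0.
(This kind of state-tracing is the core of the pumping-lemma construction: with 4 states, pigeonhole forces a repeat within the first 4 steps.)

p0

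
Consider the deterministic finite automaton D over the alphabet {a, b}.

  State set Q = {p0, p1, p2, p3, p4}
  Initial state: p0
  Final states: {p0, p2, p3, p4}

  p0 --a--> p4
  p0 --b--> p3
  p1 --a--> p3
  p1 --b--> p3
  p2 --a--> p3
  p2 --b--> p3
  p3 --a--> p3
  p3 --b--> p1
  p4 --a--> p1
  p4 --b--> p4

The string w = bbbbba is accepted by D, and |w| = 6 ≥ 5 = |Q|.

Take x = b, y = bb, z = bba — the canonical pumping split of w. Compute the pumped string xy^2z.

xy^2z = b·bb·bb·bba = bbbbbbba.
Reading y = bb takes D from p3 back to p3, so after x·y·y the machine is still in p3, and z then leads to the accepting state p3. Hence bbbbbbba ∈ L(D).

bbbbbbba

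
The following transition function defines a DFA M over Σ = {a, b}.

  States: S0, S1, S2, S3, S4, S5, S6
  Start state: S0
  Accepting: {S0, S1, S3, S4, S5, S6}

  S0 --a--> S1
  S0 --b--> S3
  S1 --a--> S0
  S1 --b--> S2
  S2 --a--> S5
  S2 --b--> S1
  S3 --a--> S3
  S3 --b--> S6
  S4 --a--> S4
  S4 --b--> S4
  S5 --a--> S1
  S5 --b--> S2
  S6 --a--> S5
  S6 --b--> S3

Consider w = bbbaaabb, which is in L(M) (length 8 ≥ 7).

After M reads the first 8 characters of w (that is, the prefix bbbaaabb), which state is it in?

S3

State sequence: S0 -b-> S3 -b-> S6 -b-> S3 -a-> S3 -a-> S3 -a-> S3 -b-> S6 -b-> S3

After reading 8 characters, M is in state S3.
(This kind of state-tracing is the core of the pumping-lemma construction: with 7 states, pigeonhole forces a repeat within the first 7 steps.)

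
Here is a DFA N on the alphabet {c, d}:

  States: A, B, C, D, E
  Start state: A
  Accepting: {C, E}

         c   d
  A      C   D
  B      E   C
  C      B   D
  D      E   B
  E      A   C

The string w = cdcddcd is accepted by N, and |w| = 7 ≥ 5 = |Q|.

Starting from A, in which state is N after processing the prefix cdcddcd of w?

C

State sequence: A -c-> C -d-> D -c-> E -d-> C -d-> D -c-> E -d-> C

After reading 7 characters, N is in state C.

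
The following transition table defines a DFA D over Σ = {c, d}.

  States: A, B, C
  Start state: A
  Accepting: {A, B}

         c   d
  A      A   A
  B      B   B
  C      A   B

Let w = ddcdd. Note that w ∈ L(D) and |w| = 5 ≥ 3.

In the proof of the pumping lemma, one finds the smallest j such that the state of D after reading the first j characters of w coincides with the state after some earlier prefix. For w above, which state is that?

A

Run of D on w = d d c d d:
  step 0: A  (start)
  step 1: A  (read d: A→A)   ← first repeat (A seen earlier)
  step 2: A  (read d: A→A)
  step 3: A  (read c: A→A)
  step 4: A  (read d: A→A)
  step 5: A  (read d: A→A)

The earliest repeat is at step j = 1: D is in A, which it already visited at step i = 0.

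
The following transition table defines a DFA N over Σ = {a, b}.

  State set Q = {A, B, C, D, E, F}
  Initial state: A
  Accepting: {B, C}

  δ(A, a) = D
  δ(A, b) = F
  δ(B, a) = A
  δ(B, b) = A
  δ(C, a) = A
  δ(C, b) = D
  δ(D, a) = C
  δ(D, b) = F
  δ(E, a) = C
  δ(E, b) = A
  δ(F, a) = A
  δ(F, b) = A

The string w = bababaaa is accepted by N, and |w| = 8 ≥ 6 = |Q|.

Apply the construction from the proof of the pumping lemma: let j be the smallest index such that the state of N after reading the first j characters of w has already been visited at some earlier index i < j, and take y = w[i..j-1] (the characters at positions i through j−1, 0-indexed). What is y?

Run of N on w = b a b a b a a a:
  step 0: A  (start)
  step 1: F  (read b: A→F)
  step 2: A  (read a: F→A)   ← first repeat (A seen earlier)
  step 3: F  (read b: A→F)
  step 4: A  (read a: F→A)
  step 5: F  (read b: A→F)
  step 6: A  (read a: F→A)
  step 7: D  (read a: A→D)
  step 8: C  (read a: D→C)

So i = 0, j = 2, giving x = w[0:0] = ε, y = w[0:2] = ba, z = w[2:8] = babaaa.
Check: |xy| = 2 ≤ 6 and |y| = 2 ≥ 1. Reading y takes N from A back to A, so every xyⁱz is accepted.

ba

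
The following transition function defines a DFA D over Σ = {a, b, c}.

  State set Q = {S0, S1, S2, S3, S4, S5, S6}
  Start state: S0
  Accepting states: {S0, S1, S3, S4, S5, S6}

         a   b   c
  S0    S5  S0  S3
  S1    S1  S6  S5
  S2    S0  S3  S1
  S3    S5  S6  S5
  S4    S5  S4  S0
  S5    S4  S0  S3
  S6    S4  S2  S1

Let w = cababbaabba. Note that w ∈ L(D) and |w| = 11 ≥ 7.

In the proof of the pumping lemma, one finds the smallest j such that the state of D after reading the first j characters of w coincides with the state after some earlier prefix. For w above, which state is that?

S0

Run of D on w = c a b a b b a a b b a:
  step 0: S0  (start)
  step 1: S3  (read c: S0→S3)
  step 2: S5  (read a: S3→S5)
  step 3: S0  (read b: S5→S0)   ← first repeat (S0 seen earlier)
  step 4: S5  (read a: S0→S5)
  step 5: S0  (read b: S5→S0)
  step 6: S0  (read b: S0→S0)
  step 7: S5  (read a: S0→S5)
  step 8: S4  (read a: S5→S4)
  step 9: S4  (read b: S4→S4)
  step 10: S4  (read b: S4→S4)
  step 11: S5  (read a: S4→S5)

The earliest repeat is at step j = 3: D is in S0, which it already visited at step i = 0.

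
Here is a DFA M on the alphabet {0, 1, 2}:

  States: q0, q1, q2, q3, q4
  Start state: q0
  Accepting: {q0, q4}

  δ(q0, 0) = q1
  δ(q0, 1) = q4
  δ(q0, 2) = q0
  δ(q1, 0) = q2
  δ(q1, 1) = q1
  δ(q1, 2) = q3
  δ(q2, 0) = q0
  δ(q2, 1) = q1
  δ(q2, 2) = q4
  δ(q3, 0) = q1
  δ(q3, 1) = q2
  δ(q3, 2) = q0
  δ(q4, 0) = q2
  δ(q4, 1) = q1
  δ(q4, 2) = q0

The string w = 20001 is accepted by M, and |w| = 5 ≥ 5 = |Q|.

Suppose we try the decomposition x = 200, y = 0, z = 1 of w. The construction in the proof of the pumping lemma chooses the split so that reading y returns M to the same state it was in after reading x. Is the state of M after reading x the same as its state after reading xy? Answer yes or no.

no

Run of M on the first 4 characters of w = 2 0 0 0:
  step 0: q0  (start)
  step 1: q0  (read 2: q0→q0)
  step 2: q1  (read 0: q0→q1)
  step 3: q2  (read 0: q1→q2)
  step 4: q0  (read 0: q2→q0)

After x (step 3): q2. After xy (step 4): q0.
They differ (q2 ≠ q0), so y is not a cycle from the state after x; this split is not the one the pumping-lemma construction produces, and pumping y need not keep the string in L(M).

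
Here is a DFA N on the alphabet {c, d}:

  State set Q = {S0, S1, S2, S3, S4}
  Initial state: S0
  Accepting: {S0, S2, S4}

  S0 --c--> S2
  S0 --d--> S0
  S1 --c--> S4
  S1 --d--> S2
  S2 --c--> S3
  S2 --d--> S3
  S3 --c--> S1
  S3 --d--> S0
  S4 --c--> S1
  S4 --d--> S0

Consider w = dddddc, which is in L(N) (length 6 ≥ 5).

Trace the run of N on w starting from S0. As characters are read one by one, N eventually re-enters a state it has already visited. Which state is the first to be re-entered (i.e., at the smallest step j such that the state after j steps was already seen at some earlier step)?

Run of N on w = d d d d d c:
  step 0: S0  (start)
  step 1: S0  (read d: S0→S0)   ← first repeat (S0 seen earlier)
  step 2: S0  (read d: S0→S0)
  step 3: S0  (read d: S0→S0)
  step 4: S0  (read d: S0→S0)
  step 5: S0  (read d: S0→S0)
  step 6: S2  (read c: S0→S2)

The earliest repeat is at step j = 1: N is in S0, which it already visited at step i = 0.
With |Q| = 5, pigeonhole forces a state repeat no later than step 5; the substring read between the first and second visits to that state can be pumped.

S0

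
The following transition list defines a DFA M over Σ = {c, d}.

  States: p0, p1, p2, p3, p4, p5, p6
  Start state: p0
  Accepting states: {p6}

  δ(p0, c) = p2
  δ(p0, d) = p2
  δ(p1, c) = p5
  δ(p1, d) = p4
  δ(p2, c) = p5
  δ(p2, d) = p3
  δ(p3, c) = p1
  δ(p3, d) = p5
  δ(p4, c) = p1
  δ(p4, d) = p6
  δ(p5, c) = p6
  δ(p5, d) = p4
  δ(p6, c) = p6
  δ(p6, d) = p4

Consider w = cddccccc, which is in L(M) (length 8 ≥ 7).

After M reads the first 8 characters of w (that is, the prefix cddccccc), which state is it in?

p6

State sequence: p0 -c-> p2 -d-> p3 -d-> p5 -c-> p6 -c-> p6 -c-> p6 -c-> p6 -c-> p6

After reading 8 characters, M is in state p6.
(This kind of state-tracing is the core of the pumping-lemma construction: with 7 states, pigeonhole forces a repeat within the first 7 steps.)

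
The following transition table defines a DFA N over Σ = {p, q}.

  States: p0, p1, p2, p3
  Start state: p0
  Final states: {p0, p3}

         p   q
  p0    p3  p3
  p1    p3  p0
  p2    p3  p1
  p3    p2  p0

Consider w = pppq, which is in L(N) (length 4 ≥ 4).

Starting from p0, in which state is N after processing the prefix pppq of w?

State sequence: p0 -p-> p3 -p-> p2 -p-> p3 -q-> p0

After reading 4 characters, N is in state p0.
(This kind of state-tracing is the core of the pumping-lemma construction: with 4 states, pigeonhole forces a repeat within the first 4 steps.)

p0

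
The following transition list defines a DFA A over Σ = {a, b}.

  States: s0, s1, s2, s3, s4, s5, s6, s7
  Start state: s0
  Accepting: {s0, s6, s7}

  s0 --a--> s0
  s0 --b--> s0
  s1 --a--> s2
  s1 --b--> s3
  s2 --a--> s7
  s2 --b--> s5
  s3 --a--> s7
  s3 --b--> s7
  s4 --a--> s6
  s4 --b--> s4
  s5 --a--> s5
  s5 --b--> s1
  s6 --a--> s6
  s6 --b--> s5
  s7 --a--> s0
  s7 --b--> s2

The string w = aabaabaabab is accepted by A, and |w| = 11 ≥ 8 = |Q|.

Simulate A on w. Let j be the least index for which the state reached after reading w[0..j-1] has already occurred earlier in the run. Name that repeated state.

State sequence: s0 -a-> s0 -a-> s0 -b-> s0 -a-> s0 -a-> s0 -b-> s0 -a-> s0 -a-> s0 -b-> s0 -a-> s0 -b-> s0
First repeat at step 1: s0 was already visited.

The earliest repeat is at step j = 1: A is in s0, which it already visited at step i = 0.
The DFA has 8 states, so the proof of the pumping lemma guarantees a repeated state among the first 8+1 visited; the segment between the two visits is the pumpable y.

s0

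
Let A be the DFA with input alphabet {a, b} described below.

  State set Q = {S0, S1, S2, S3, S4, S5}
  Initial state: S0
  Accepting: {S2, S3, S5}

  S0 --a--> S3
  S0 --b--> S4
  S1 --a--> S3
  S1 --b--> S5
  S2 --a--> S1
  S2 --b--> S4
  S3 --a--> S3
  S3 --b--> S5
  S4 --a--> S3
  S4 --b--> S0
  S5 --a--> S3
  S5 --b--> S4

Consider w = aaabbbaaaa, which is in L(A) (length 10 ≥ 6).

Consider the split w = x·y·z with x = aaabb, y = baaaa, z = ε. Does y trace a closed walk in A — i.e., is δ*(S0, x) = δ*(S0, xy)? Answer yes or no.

no

State sequence: S0 -a-> S3 -a-> S3 -a-> S3 -b-> S5 -b-> S4 -b-> S0 -a-> S3 -a-> S3 -a-> S3 -a-> S3

After x (step 5): S4. After xy (step 10): S3.
They differ (S4 ≠ S3), so y is not a cycle from the state after x; this split is not the one the pumping-lemma construction produces, and pumping y need not keep the string in L(A).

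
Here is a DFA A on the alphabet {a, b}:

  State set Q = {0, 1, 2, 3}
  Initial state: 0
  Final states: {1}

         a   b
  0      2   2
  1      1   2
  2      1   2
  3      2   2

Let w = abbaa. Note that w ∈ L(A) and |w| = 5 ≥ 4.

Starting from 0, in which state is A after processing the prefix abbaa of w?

1

State sequence: 0 -a-> 2 -b-> 2 -b-> 2 -a-> 1 -a-> 1

After reading 5 characters, A is in state 1.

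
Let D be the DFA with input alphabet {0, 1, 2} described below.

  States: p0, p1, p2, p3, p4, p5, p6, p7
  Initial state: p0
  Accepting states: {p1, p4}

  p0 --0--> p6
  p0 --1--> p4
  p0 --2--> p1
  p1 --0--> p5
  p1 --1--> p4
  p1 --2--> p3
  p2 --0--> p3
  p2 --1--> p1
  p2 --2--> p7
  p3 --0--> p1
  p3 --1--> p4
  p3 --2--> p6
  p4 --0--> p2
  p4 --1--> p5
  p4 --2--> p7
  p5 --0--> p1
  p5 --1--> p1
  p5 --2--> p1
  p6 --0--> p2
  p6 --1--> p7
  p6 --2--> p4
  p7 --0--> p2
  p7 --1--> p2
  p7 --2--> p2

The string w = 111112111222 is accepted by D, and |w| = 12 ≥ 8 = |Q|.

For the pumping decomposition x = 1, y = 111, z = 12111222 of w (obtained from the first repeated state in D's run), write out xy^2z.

xy^2z = 1·111·111·12111222 = 111111112111222.
Reading y = 111 takes D from p4 back to p4, so after x·y·y the machine is still in p4, and z then leads to the accepting state p4. Hence 111111112111222 ∈ L(D).

111111112111222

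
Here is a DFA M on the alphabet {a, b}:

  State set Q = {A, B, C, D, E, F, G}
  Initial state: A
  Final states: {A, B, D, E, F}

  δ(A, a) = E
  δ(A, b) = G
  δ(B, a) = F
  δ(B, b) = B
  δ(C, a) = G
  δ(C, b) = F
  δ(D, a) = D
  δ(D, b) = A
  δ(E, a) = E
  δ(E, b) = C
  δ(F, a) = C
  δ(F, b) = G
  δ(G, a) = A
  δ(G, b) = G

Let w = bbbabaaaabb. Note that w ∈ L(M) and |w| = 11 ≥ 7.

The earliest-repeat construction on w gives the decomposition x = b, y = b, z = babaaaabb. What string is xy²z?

xy^2z = b·b·b·babaaaabb = bbbbabaaaabb.
Reading y = b takes M from G back to G, so after x·y·y the machine is still in G, and z then leads to the accepting state F. Hence bbbbabaaaabb ∈ L(M).

bbbbabaaaabb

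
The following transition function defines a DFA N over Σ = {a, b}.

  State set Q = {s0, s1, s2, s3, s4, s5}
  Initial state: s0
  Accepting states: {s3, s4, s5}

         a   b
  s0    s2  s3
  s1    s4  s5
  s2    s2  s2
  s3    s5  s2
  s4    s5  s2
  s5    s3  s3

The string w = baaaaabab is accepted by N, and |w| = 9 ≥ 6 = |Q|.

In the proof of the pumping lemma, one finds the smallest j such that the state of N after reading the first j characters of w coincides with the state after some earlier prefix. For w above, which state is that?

s3

State sequence: s0 -b-> s3 -a-> s5 -a-> s3 -a-> s5 -a-> s3 -a-> s5 -b-> s3 -a-> s5 -b-> s3
First repeat at step 3: s3 was already visited.

The earliest repeat is at step j = 3: N is in s3, which it already visited at step i = 1.
Pumping length from the standard proof: p = 6 (the number of states). The repeated state found above gives |xy| = j ≤ 6 and |y| = j − i ≥ 1.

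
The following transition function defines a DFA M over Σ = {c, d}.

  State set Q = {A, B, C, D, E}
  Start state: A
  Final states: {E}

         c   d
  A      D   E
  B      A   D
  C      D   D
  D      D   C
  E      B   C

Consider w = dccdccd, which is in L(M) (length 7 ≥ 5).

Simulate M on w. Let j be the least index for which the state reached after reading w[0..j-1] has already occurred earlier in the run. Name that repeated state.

State sequence: A -d-> E -c-> B -c-> A -d-> E -c-> B -c-> A -d-> E
First repeat at step 3: A was already visited.

The earliest repeat is at step j = 3: M is in A, which it already visited at step i = 0.
Pumping length from the standard proof: p = 5 (the number of states). The repeated state found above gives |xy| = j ≤ 5 and |y| = j − i ≥ 1.

A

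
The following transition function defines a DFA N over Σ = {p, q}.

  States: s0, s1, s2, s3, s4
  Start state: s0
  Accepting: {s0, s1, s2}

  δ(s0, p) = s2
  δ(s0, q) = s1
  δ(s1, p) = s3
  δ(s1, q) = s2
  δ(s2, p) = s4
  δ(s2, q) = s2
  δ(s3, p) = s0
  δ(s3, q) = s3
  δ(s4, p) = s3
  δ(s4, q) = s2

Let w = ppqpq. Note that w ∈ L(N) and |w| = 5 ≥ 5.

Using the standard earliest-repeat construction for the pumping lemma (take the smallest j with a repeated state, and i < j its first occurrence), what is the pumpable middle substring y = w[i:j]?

pq

Run of N on w = p p q p q:
  step 0: s0  (start)
  step 1: s2  (read p: s0→s2)
  step 2: s4  (read p: s2→s4)
  step 3: s2  (read q: s4→s2)   ← first repeat (s2 seen earlier)
  step 4: s4  (read p: s2→s4)
  step 5: s2  (read q: s4→s2)

So i = 1, j = 3, giving x = w[0:1] = p, y = w[1:3] = pq, z = w[3:5] = pq.
Check: |xy| = 3 ≤ 5 and |y| = 2 ≥ 1. Reading y takes N from s2 back to s2, so every xyⁱz is accepted.
Pumping length from the standard proof: p = 5 (the number of states). The repeated state found above gives |xy| = j ≤ 5 and |y| = j − i ≥ 1.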